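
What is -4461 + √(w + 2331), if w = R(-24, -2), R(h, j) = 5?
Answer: -4461 + 4*√146 ≈ -4412.7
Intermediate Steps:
w = 5
-4461 + √(w + 2331) = -4461 + √(5 + 2331) = -4461 + √2336 = -4461 + 4*√146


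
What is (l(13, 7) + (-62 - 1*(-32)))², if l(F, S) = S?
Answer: 529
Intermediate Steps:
(l(13, 7) + (-62 - 1*(-32)))² = (7 + (-62 - 1*(-32)))² = (7 + (-62 + 32))² = (7 - 30)² = (-23)² = 529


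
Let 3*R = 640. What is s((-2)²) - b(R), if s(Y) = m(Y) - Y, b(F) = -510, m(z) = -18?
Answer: 488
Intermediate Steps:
R = 640/3 (R = (⅓)*640 = 640/3 ≈ 213.33)
s(Y) = -18 - Y
s((-2)²) - b(R) = (-18 - 1*(-2)²) - 1*(-510) = (-18 - 1*4) + 510 = (-18 - 4) + 510 = -22 + 510 = 488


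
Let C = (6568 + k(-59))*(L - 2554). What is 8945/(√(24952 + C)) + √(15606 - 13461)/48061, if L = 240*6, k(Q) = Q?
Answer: √2145/48061 - 8945*I*√7226074/7226074 ≈ 0.00096365 - 3.3276*I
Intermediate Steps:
L = 1440
C = -7251026 (C = (6568 - 59)*(1440 - 2554) = 6509*(-1114) = -7251026)
8945/(√(24952 + C)) + √(15606 - 13461)/48061 = 8945/(√(24952 - 7251026)) + √(15606 - 13461)/48061 = 8945/(√(-7226074)) + √2145*(1/48061) = 8945/((I*√7226074)) + √2145/48061 = 8945*(-I*√7226074/7226074) + √2145/48061 = -8945*I*√7226074/7226074 + √2145/48061 = √2145/48061 - 8945*I*√7226074/7226074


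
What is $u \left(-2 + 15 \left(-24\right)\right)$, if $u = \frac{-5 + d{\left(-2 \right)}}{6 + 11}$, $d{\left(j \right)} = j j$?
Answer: $\frac{362}{17} \approx 21.294$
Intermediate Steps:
$d{\left(j \right)} = j^{2}$
$u = - \frac{1}{17}$ ($u = \frac{-5 + \left(-2\right)^{2}}{6 + 11} = \frac{-5 + 4}{17} = \left(-1\right) \frac{1}{17} = - \frac{1}{17} \approx -0.058824$)
$u \left(-2 + 15 \left(-24\right)\right) = - \frac{-2 + 15 \left(-24\right)}{17} = - \frac{-2 - 360}{17} = \left(- \frac{1}{17}\right) \left(-362\right) = \frac{362}{17}$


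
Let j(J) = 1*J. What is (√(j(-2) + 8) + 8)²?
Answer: (8 + √6)² ≈ 109.19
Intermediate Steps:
j(J) = J
(√(j(-2) + 8) + 8)² = (√(-2 + 8) + 8)² = (√6 + 8)² = (8 + √6)²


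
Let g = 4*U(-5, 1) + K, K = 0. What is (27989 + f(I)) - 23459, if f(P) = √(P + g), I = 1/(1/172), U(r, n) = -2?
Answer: 4530 + 2*√41 ≈ 4542.8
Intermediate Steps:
g = -8 (g = 4*(-2) + 0 = -8 + 0 = -8)
I = 172 (I = 1/(1/172) = 172)
f(P) = √(-8 + P) (f(P) = √(P - 8) = √(-8 + P))
(27989 + f(I)) - 23459 = (27989 + √(-8 + 172)) - 23459 = (27989 + √164) - 23459 = (27989 + 2*√41) - 23459 = 4530 + 2*√41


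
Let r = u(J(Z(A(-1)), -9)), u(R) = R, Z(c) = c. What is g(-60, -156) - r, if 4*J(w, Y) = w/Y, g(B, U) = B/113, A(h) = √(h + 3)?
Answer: -60/113 + √2/36 ≈ -0.49169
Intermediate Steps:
A(h) = √(3 + h)
g(B, U) = B/113 (g(B, U) = B*(1/113) = B/113)
J(w, Y) = w/(4*Y) (J(w, Y) = (w/Y)/4 = w/(4*Y))
r = -√2/36 (r = (¼)*√(3 - 1)/(-9) = (¼)*√2*(-⅑) = -√2/36 ≈ -0.039284)
g(-60, -156) - r = (1/113)*(-60) - (-1)*√2/36 = -60/113 + √2/36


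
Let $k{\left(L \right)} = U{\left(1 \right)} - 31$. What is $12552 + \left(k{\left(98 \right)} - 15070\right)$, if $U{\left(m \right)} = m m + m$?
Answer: $-2547$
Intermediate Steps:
$U{\left(m \right)} = m + m^{2}$ ($U{\left(m \right)} = m^{2} + m = m + m^{2}$)
$k{\left(L \right)} = -29$ ($k{\left(L \right)} = 1 \left(1 + 1\right) - 31 = 1 \cdot 2 - 31 = 2 - 31 = -29$)
$12552 + \left(k{\left(98 \right)} - 15070\right) = 12552 - 15099 = -2547$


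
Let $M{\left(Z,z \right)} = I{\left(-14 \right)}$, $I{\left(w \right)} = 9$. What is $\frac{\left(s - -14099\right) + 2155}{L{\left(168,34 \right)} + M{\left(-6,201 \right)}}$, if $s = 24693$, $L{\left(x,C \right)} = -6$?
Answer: $13649$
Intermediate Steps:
$M{\left(Z,z \right)} = 9$
$\frac{\left(s - -14099\right) + 2155}{L{\left(168,34 \right)} + M{\left(-6,201 \right)}} = \frac{\left(24693 - -14099\right) + 2155}{-6 + 9} = \frac{\left(24693 + 14099\right) + 2155}{3} = \left(38792 + 2155\right) \frac{1}{3} = 40947 \cdot \frac{1}{3} = 13649$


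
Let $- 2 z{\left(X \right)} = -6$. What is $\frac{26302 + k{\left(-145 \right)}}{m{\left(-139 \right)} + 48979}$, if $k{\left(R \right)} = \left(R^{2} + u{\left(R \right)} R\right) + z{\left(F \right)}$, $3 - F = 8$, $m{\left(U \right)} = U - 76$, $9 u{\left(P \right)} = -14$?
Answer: $\frac{107000}{109719} \approx 0.97522$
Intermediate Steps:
$u{\left(P \right)} = - \frac{14}{9}$ ($u{\left(P \right)} = \frac{1}{9} \left(-14\right) = - \frac{14}{9}$)
$m{\left(U \right)} = -76 + U$
$F = -5$ ($F = 3 - 8 = -5$)
$z{\left(X \right)} = 3$ ($z{\left(X \right)} = \left(- \frac{1}{2}\right) \left(-6\right) = 3$)
$k{\left(R \right)} = 3 + R^{2} - \frac{14 R}{9}$ ($k{\left(R \right)} = \left(R^{2} - \frac{14 R}{9}\right) + 3 = 3 + R^{2} - \frac{14 R}{9}$)
$\frac{26302 + k{\left(-145 \right)}}{m{\left(-139 \right)} + 48979} = \frac{26302 + \left(3 + \left(-145\right)^{2} - - \frac{2030}{9}\right)}{\left(-76 - 139\right) + 48979} = \frac{26302 + \left(3 + 21025 + \frac{2030}{9}\right)}{-215 + 48979} = \frac{26302 + \frac{191282}{9}}{48764} = \frac{428000}{9} \cdot \frac{1}{48764} = \frac{107000}{109719}$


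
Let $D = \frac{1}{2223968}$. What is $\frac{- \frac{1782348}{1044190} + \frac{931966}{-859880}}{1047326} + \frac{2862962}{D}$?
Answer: $\frac{42767645802236889404345981853}{6716936257343480} \approx 6.3671 \cdot 10^{12}$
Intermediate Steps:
$D = \frac{1}{2223968} \approx 4.4965 \cdot 10^{-7}$
$\frac{- \frac{1782348}{1044190} + \frac{931966}{-859880}}{1047326} + \frac{2862962}{D} = \frac{- \frac{1782348}{1044190} + \frac{931966}{-859880}}{1047326} + 2862962 \frac{1}{\frac{1}{2223968}} = \left(\left(-1782348\right) \frac{1}{1044190} + 931966 \left(- \frac{1}{859880}\right)\right) \frac{1}{1047326} + 2862962 \cdot 2223968 = \left(- \frac{891174}{522095} - \frac{66569}{61420}\right) \frac{1}{1047326} + 6367135873216 = \left(- \frac{17898249827}{6413414980}\right) \frac{1}{1047326} + 6367135873216 = - \frac{17898249827}{6716936257343480} + 6367135873216 = \frac{42767645802236889404345981853}{6716936257343480}$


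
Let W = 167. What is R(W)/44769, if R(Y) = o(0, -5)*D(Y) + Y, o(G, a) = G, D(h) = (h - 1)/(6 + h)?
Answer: 167/44769 ≈ 0.0037303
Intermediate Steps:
D(h) = (-1 + h)/(6 + h)
R(Y) = Y (R(Y) = 0*((-1 + Y)/(6 + Y)) + Y = 0 + Y = Y)
R(W)/44769 = 167/44769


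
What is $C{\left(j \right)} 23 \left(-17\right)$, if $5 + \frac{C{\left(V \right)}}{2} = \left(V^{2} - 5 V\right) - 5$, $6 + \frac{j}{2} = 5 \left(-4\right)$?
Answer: $-2310028$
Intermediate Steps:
$j = -52$ ($j = -12 + 2 \cdot 5 \left(-4\right) = -12 + 2 \left(-20\right) = -12 - 40 = -52$)
$C{\left(V \right)} = -20 - 10 V + 2 V^{2}$ ($C{\left(V \right)} = -10 + 2 \left(\left(V^{2} - 5 V\right) - 5\right) = -10 + 2 \left(-5 + V^{2} - 5 V\right) = -10 - \left(10 - 2 V^{2} + 10 V\right) = -20 - 10 V + 2 V^{2}$)
$C{\left(j \right)} 23 \left(-17\right) = \left(-20 - -520 + 2 \left(-52\right)^{2}\right) 23 \left(-17\right) = \left(-20 + 520 + 2 \cdot 2704\right) 23 \left(-17\right) = \left(-20 + 520 + 5408\right) 23 \left(-17\right) = 5908 \cdot 23 \left(-17\right) = 135884 \left(-17\right) = -2310028$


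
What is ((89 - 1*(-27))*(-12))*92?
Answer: -128064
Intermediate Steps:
((89 - 1*(-27))*(-12))*92 = ((89 + 27)*(-12))*92 = (116*(-12))*92 = -1392*92 = -128064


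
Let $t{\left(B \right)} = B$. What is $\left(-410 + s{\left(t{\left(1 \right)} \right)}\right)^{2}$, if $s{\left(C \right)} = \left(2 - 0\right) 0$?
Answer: $168100$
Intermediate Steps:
$s{\left(C \right)} = 0$ ($s{\left(C \right)} = \left(2 + 0\right) 0 = 2 \cdot 0 = 0$)
$\left(-410 + s{\left(t{\left(1 \right)} \right)}\right)^{2} = \left(-410 + 0\right)^{2} = \left(-410\right)^{2} = 168100$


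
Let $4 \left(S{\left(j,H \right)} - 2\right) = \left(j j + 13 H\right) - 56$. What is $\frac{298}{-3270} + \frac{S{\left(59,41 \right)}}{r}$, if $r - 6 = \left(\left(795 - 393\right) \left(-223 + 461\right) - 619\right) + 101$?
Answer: $- \frac{25116667}{311186280} \approx -0.080713$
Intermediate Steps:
$S{\left(j,H \right)} = -12 + \frac{j^{2}}{4} + \frac{13 H}{4}$ ($S{\left(j,H \right)} = 2 + \frac{\left(j j + 13 H\right) - 56}{4} = 2 + \frac{\left(j^{2} + 13 H\right) - 56}{4} = 2 + \frac{-56 + j^{2} + 13 H}{4} = 2 + \left(-14 + \frac{j^{2}}{4} + \frac{13 H}{4}\right) = -12 + \frac{j^{2}}{4} + \frac{13 H}{4}$)
$r = 95164$ ($r = 6 - \left(518 - \left(795 - 393\right) \left(-223 + 461\right)\right) = 6 + \left(\left(402 \cdot 238 - 619\right) + 101\right) = 6 + \left(\left(95676 - 619\right) + 101\right) = 6 + \left(95057 + 101\right) = 6 + 95158 = 95164$)
$\frac{298}{-3270} + \frac{S{\left(59,41 \right)}}{r} = \frac{298}{-3270} + \frac{-12 + \frac{59^{2}}{4} + \frac{13}{4} \cdot 41}{95164} = 298 \left(- \frac{1}{3270}\right) + \left(-12 + \frac{1}{4} \cdot 3481 + \frac{533}{4}\right) \frac{1}{95164} = - \frac{149}{1635} + \left(-12 + \frac{3481}{4} + \frac{533}{4}\right) \frac{1}{95164} = - \frac{149}{1635} + \frac{1983}{2} \cdot \frac{1}{95164} = - \frac{149}{1635} + \frac{1983}{190328} = - \frac{25116667}{311186280}$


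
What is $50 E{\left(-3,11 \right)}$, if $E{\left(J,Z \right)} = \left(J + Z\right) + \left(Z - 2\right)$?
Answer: $850$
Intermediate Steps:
$E{\left(J,Z \right)} = -2 + J + 2 Z$ ($E{\left(J,Z \right)} = \left(J + Z\right) + \left(Z - 2\right) = \left(J + Z\right) + \left(-2 + Z\right) = -2 + J + 2 Z$)
$50 E{\left(-3,11 \right)} = 50 \left(-2 - 3 + 2 \cdot 11\right) = 50 \left(-2 - 3 + 22\right) = 50 \cdot 17 = 850$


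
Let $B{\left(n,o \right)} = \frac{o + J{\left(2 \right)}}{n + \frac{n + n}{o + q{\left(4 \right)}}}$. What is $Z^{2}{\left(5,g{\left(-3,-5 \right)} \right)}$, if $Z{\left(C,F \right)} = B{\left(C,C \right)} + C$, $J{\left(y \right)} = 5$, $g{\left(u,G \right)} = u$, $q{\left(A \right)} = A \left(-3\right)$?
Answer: $\frac{1521}{25} \approx 60.84$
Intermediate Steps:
$q{\left(A \right)} = - 3 A$
$B{\left(n,o \right)} = \frac{5 + o}{n + \frac{2 n}{-12 + o}}$ ($B{\left(n,o \right)} = \frac{o + 5}{n + \frac{n + n}{o - 12}} = \frac{5 + o}{n + \frac{2 n}{o - 12}} = \frac{5 + o}{n + \frac{2 n}{-12 + o}}$)
$Z{\left(C,F \right)} = C + \frac{-60 + C^{2} - 7 C}{C \left(-10 + C\right)}$ ($Z{\left(C,F \right)} = \frac{-60 + C^{2} - 7 C}{C \left(-10 + C\right)} + C = C + \frac{-60 + C^{2} - 7 C}{C \left(-10 + C\right)}$)
$Z^{2}{\left(5,g{\left(-3,-5 \right)} \right)} = \left(\frac{-60 + 5^{3} - 9 \cdot 5^{2} - 35}{5 \left(-10 + 5\right)}\right)^{2} = \left(\frac{-60 + 125 - 225 - 35}{5 \left(-5\right)}\right)^{2} = \left(\frac{1}{5} \left(- \frac{1}{5}\right) \left(-60 + 125 - 225 - 35\right)\right)^{2} = \left(\frac{1}{5} \left(- \frac{1}{5}\right) \left(-195\right)\right)^{2} = \left(\frac{39}{5}\right)^{2} = \frac{1521}{25}$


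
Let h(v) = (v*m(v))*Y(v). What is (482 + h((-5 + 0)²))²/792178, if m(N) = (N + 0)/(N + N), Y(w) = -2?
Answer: 208849/792178 ≈ 0.26364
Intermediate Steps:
m(N) = ½ (m(N) = N/((2*N)) = N*(1/(2*N)) = ½)
h(v) = -v (h(v) = (v*(½))*(-2) = (v/2)*(-2) = -v)
(482 + h((-5 + 0)²))²/792178 = (482 - (-5 + 0)²)²/792178 = (482 - 1*(-5)²)²*(1/792178) = (482 - 1*25)²*(1/792178) = (482 - 25)²*(1/792178) = 457²*(1/792178) = 208849*(1/792178) = 208849/792178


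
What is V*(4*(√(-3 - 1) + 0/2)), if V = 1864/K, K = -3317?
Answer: -14912*I/3317 ≈ -4.4956*I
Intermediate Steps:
V = -1864/3317 (V = 1864/(-3317) = 1864*(-1/3317) = -1864/3317 ≈ -0.56195)
V*(4*(√(-3 - 1) + 0/2)) = -7456*(√(-3 - 1) + 0/2)/3317 = -7456*(√(-4) + 0*(½))/3317 = -7456*(2*I + 0)/3317 = -7456*2*I/3317 = -14912*I/3317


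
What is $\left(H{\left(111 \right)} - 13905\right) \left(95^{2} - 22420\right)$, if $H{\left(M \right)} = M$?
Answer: $184770630$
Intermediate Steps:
$\left(H{\left(111 \right)} - 13905\right) \left(95^{2} - 22420\right) = \left(111 - 13905\right) \left(95^{2} - 22420\right) = - 13794 \left(9025 - 22420\right) = \left(-13794\right) \left(-13395\right) = 184770630$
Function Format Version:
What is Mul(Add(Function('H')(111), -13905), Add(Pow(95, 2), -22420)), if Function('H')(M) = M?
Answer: 184770630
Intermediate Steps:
Mul(Add(Function('H')(111), -13905), Add(Pow(95, 2), -22420)) = Mul(Add(111, -13905), Add(Pow(95, 2), -22420)) = Mul(-13794, Add(9025, -22420)) = Mul(-13794, -13395) = 184770630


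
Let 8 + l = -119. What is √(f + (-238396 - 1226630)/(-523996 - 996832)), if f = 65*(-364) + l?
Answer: I*√13753786947216270/760414 ≈ 154.23*I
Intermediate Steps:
l = -127 (l = -8 - 119 = -127)
f = -23787 (f = 65*(-364) - 127 = -23660 - 127 = -23787)
√(f + (-238396 - 1226630)/(-523996 - 996832)) = √(-23787 + (-238396 - 1226630)/(-523996 - 996832)) = √(-23787 - 1465026/(-1520828)) = √(-23787 - 1465026*(-1/1520828)) = √(-23787 + 732513/760414) = √(-18087235305/760414) = I*√13753786947216270/760414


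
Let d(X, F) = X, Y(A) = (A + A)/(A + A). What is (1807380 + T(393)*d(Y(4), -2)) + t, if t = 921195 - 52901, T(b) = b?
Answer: 2676067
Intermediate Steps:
Y(A) = 1 (Y(A) = (2*A)/((2*A)) = (2*A)*(1/(2*A)) = 1)
t = 868294
(1807380 + T(393)*d(Y(4), -2)) + t = (1807380 + 393*1) + 868294 = (1807380 + 393) + 868294 = 1807773 + 868294 = 2676067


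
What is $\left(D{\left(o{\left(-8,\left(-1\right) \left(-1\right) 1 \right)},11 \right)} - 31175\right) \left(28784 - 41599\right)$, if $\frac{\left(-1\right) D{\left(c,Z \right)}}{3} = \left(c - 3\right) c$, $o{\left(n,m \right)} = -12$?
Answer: $406427725$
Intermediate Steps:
$D{\left(c,Z \right)} = - 3 c \left(-3 + c\right)$ ($D{\left(c,Z \right)} = - 3 \left(c - 3\right) c = - 3 \left(-3 + c\right) c = - 3 c \left(-3 + c\right)$)
$\left(D{\left(o{\left(-8,\left(-1\right) \left(-1\right) 1 \right)},11 \right)} - 31175\right) \left(28784 - 41599\right) = \left(3 \left(-12\right) \left(3 - -12\right) - 31175\right) \left(28784 - 41599\right) = \left(3 \left(-12\right) \left(3 + 12\right) - 31175\right) \left(-12815\right) = \left(3 \left(-12\right) 15 - 31175\right) \left(-12815\right) = \left(-540 - 31175\right) \left(-12815\right) = \left(-31715\right) \left(-12815\right) = 406427725$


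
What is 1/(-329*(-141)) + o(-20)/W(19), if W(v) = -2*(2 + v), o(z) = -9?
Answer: 19883/92778 ≈ 0.21431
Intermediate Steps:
W(v) = -4 - 2*v
1/(-329*(-141)) + o(-20)/W(19) = 1/(-329*(-141)) - 9/(-4 - 2*19) = -1/329*(-1/141) - 9/(-4 - 38) = 1/46389 - 9/(-42) = 1/46389 - 9*(-1/42) = 1/46389 + 3/14 = 19883/92778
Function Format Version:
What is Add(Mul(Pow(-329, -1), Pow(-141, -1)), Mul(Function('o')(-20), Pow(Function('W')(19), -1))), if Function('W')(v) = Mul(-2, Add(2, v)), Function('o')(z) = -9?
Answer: Rational(19883, 92778) ≈ 0.21431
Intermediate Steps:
Function('W')(v) = Add(-4, Mul(-2, v))
Add(Mul(Pow(-329, -1), Pow(-141, -1)), Mul(Function('o')(-20), Pow(Function('W')(19), -1))) = Add(Mul(Pow(-329, -1), Pow(-141, -1)), Mul(-9, Pow(Add(-4, Mul(-2, 19)), -1))) = Add(Mul(Rational(-1, 329), Rational(-1, 141)), Mul(-9, Pow(Add(-4, -38), -1))) = Add(Rational(1, 46389), Mul(-9, Pow(-42, -1))) = Add(Rational(1, 46389), Mul(-9, Rational(-1, 42))) = Add(Rational(1, 46389), Rational(3, 14)) = Rational(19883, 92778)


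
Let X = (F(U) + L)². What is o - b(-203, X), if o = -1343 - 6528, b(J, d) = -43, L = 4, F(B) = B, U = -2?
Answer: -7828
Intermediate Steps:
X = 4 (X = (-2 + 4)² = 2² = 4)
o = -7871
o - b(-203, X) = -7871 - 1*(-43) = -7871 + 43 = -7828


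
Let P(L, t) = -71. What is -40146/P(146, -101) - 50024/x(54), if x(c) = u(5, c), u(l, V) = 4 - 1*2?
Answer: -1735706/71 ≈ -24447.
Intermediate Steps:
u(l, V) = 2 (u(l, V) = 4 - 2 = 2)
x(c) = 2
-40146/P(146, -101) - 50024/x(54) = -40146/(-71) - 50024/2 = -40146*(-1/71) - 50024*½ = 40146/71 - 25012 = -1735706/71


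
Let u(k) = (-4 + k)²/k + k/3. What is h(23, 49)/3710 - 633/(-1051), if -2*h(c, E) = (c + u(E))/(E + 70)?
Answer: 82149710273/136417761060 ≈ 0.60219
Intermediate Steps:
u(k) = k/3 + (-4 + k)²/k (u(k) = (-4 + k)²/k + k*(⅓) = (-4 + k)²/k + k/3 = k/3 + (-4 + k)²/k)
h(c, E) = -(c + E/3 + (-4 + E)²/E)/(2*(70 + E)) (h(c, E) = -(c + (E/3 + (-4 + E)²/E))/(2*(E + 70)) = -(c + E/3 + (-4 + E)²/E)/(2*(70 + E)))
h(23, 49)/3710 - 633/(-1051) = ((⅙)*(-3*(-4 + 49)² - 1*49*(49 + 3*23))/(49*(70 + 49)))/3710 - 633/(-1051) = ((⅙)*(1/49)*(-3*45² - 1*49*(49 + 69))/119)*(1/3710) - 633*(-1/1051) = ((⅙)*(1/49)*(1/119)*(-3*2025 - 1*49*118))*(1/3710) + 633/1051 = ((⅙)*(1/49)*(1/119)*(-6075 - 5782))*(1/3710) + 633/1051 = ((⅙)*(1/49)*(1/119)*(-11857))*(1/3710) + 633/1051 = -11857/34986*1/3710 + 633/1051 = -11857/129798060 + 633/1051 = 82149710273/136417761060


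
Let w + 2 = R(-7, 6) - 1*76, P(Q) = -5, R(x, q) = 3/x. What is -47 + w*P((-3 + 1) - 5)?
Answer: 2416/7 ≈ 345.14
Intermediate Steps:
w = -549/7 (w = -2 + (3/(-7) - 1*76) = -2 + (3*(-⅐) - 76) = -2 + (-3/7 - 76) = -2 - 535/7 = -549/7 ≈ -78.429)
-47 + w*P((-3 + 1) - 5) = -47 - 549/7*(-5) = -47 + 2745/7 = 2416/7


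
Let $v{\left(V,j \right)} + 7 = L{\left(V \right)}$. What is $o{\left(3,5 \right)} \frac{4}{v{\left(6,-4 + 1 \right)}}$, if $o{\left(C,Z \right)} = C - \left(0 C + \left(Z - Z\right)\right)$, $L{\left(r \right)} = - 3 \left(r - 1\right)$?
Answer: $- \frac{6}{11} \approx -0.54545$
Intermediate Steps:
$L{\left(r \right)} = 3 - 3 r$ ($L{\left(r \right)} = - 3 \left(-1 + r\right) = 3 - 3 r$)
$v{\left(V,j \right)} = -4 - 3 V$ ($v{\left(V,j \right)} = -7 - \left(-3 + 3 V\right) = -4 - 3 V$)
$o{\left(C,Z \right)} = C$ ($o{\left(C,Z \right)} = C - \left(0 + 0\right) = C - 0 = C + 0 = C$)
$o{\left(3,5 \right)} \frac{4}{v{\left(6,-4 + 1 \right)}} = 3 \frac{4}{-4 - 18} = 3 \frac{4}{-22} = 3 \cdot 4 \left(- \frac{1}{22}\right) = 3 \left(- \frac{2}{11}\right) = - \frac{6}{11}$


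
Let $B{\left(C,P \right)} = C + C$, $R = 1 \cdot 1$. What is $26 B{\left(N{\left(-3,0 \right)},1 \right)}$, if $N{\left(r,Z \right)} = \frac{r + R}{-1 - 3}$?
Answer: $26$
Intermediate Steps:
$R = 1$
$N{\left(r,Z \right)} = - \frac{1}{4} - \frac{r}{4}$ ($N{\left(r,Z \right)} = \frac{r + 1}{-1 - 3} = \frac{1 + r}{-4} = \left(1 + r\right) \left(- \frac{1}{4}\right) = - \frac{1}{4} - \frac{r}{4}$)
$B{\left(C,P \right)} = 2 C$
$26 B{\left(N{\left(-3,0 \right)},1 \right)} = 26 \cdot 2 \left(- \frac{1}{4} - - \frac{3}{4}\right) = 26 \cdot 2 \left(- \frac{1}{4} + \frac{3}{4}\right) = 26 \cdot 2 \cdot \frac{1}{2} = 26 \cdot 1 = 26$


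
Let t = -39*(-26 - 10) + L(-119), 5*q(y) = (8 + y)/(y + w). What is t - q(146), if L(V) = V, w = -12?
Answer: 430398/335 ≈ 1284.8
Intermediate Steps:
q(y) = (8 + y)/(5*(-12 + y)) (q(y) = ((8 + y)/(y - 12))/5 = ((8 + y)/(-12 + y))/5 = (8 + y)/(5*(-12 + y)))
t = 1285 (t = -39*(-26 - 10) - 119 = -39*(-36) - 119 = 1404 - 119 = 1285)
t - q(146) = 1285 - (8 + 146)/(5*(-12 + 146)) = 1285 - 154/(5*134) = 1285 - 1*77/335 = 1285 - 77/335 = 430398/335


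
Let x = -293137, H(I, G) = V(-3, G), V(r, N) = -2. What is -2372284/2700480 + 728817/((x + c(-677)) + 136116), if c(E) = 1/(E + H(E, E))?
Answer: -19866302026981/3598972228560 ≈ -5.5200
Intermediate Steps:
H(I, G) = -2
c(E) = 1/(-2 + E) (c(E) = 1/(E - 2) = 1/(-2 + E))
-2372284/2700480 + 728817/((x + c(-677)) + 136116) = -2372284/2700480 + 728817/((-293137 + 1/(-2 - 677)) + 136116) = -2372284*1/2700480 + 728817/((-293137 + 1/(-679)) + 136116) = -593071/675120 + 728817/((-293137 - 1/679) + 136116) = -593071/675120 + 728817/(-199040024/679 + 136116) = -593071/675120 + 728817/(-106617260/679) = -593071/675120 + 728817*(-679/106617260) = -593071/675120 - 494866743/106617260 = -19866302026981/3598972228560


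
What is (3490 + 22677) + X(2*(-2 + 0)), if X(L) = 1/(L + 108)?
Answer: 2721369/104 ≈ 26167.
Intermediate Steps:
X(L) = 1/(108 + L)
(3490 + 22677) + X(2*(-2 + 0)) = (3490 + 22677) + 1/(108 + 2*(-2 + 0)) = 26167 + 1/(108 + 2*(-2)) = 26167 + 1/(108 - 4) = 26167 + 1/104 = 2721369/104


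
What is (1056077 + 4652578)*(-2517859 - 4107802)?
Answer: -37823612795955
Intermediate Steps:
(1056077 + 4652578)*(-2517859 - 4107802) = 5708655*(-6625661) = -37823612795955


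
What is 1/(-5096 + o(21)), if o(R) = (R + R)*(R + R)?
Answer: -1/3332 ≈ -0.00030012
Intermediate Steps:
o(R) = 4*R**2 (o(R) = (2*R)*(2*R) = 4*R**2)
1/(-5096 + o(21)) = 1/(-5096 + 4*21**2) = 1/(-5096 + 4*441) = 1/(-5096 + 1764) = 1/(-3332) = -1/3332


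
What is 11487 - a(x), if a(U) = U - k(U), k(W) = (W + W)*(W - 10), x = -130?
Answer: 48017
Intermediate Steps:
k(W) = 2*W*(-10 + W) (k(W) = (2*W)*(-10 + W) = 2*W*(-10 + W))
a(U) = U - 2*U*(-10 + U)
11487 - a(x) = 11487 - (-130)*(21 - 2*(-130)) = 11487 - (-130)*(21 + 260) = 11487 - (-130)*281 = 11487 - 1*(-36530) = 11487 + 36530 = 48017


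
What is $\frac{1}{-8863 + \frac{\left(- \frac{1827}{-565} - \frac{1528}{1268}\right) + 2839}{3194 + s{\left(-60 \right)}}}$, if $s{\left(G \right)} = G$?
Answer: $- \frac{280657535}{2487213311493} \approx -0.00011284$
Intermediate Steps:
$\frac{1}{-8863 + \frac{\left(- \frac{1827}{-565} - \frac{1528}{1268}\right) + 2839}{3194 + s{\left(-60 \right)}}} = \frac{1}{-8863 + \frac{\left(- \frac{1827}{-565} - \frac{1528}{1268}\right) + 2839}{3194 - 60}} = \frac{1}{-8863 + \frac{\left(\left(-1827\right) \left(- \frac{1}{565}\right) - \frac{382}{317}\right) + 2839}{3134}} = \frac{1}{-8863 + \left(\left(\frac{1827}{565} - \frac{382}{317}\right) + 2839\right) \frac{1}{3134}} = \frac{1}{-8863 + \left(\frac{363329}{179105} + 2839\right) \frac{1}{3134}} = \frac{1}{-8863 + \frac{508842424}{179105} \cdot \frac{1}{3134}} = \frac{1}{-8863 + \frac{254421212}{280657535}} = \frac{1}{- \frac{2487213311493}{280657535}} = - \frac{280657535}{2487213311493}$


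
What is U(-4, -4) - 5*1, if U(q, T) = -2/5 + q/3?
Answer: -101/15 ≈ -6.7333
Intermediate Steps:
U(q, T) = -2/5 + q/3 (U(q, T) = -2*1/5 + q*(1/3) = -2/5 + q/3)
U(-4, -4) - 5*1 = (-2/5 + (1/3)*(-4)) - 5*1 = (-2/5 - 4/3) - 5 = -26/15 - 5 = -101/15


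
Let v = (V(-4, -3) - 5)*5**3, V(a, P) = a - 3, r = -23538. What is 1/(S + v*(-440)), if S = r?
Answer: 1/636462 ≈ 1.5712e-6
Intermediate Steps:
S = -23538
V(a, P) = -3 + a
v = -1500 (v = ((-3 - 4) - 5)*5**3 = (-7 - 5)*125 = -12*125 = -1500)
1/(S + v*(-440)) = 1/(-23538 - 1500*(-440)) = 1/(-23538 + 660000) = 1/636462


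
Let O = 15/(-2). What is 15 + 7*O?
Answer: -75/2 ≈ -37.500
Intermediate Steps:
O = -15/2 (O = 15*(-½) = -15/2 ≈ -7.5000)
15 + 7*O = 15 + 7*(-15/2) = 15 - 105/2 = -75/2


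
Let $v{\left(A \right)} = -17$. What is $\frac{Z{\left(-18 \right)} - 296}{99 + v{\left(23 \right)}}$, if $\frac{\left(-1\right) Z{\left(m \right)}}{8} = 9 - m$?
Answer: $- \frac{256}{41} \approx -6.2439$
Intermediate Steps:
$Z{\left(m \right)} = -72 + 8 m$ ($Z{\left(m \right)} = - 8 \left(9 - m\right) = -72 + 8 m$)
$\frac{Z{\left(-18 \right)} - 296}{99 + v{\left(23 \right)}} = \frac{\left(-72 + 8 \left(-18\right)\right) - 296}{99 - 17} = \frac{\left(-72 - 144\right) - 296}{82} = \left(-216 - 296\right) \frac{1}{82} = \left(-512\right) \frac{1}{82} = - \frac{256}{41}$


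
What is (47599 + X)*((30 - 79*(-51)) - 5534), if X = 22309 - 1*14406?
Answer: -81865450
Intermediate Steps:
X = 7903 (X = 22309 - 14406 = 7903)
(47599 + X)*((30 - 79*(-51)) - 5534) = (47599 + 7903)*((30 - 79*(-51)) - 5534) = 55502*((30 + 4029) - 5534) = 55502*(4059 - 5534) = 55502*(-1475) = -81865450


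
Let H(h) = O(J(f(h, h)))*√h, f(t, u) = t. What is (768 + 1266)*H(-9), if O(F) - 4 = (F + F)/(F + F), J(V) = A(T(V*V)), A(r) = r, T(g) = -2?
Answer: 30510*I ≈ 30510.0*I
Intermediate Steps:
J(V) = -2
O(F) = 5 (O(F) = 4 + (F + F)/(F + F) = 4 + (2*F)/((2*F)) = 4 + (2*F)*(1/(2*F)) = 4 + 1 = 5)
H(h) = 5*√h
(768 + 1266)*H(-9) = (768 + 1266)*(5*√(-9)) = 2034*(5*(3*I)) = 2034*(15*I) = 30510*I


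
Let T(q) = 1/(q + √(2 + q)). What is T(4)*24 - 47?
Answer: -187/5 - 12*√6/5 ≈ -43.279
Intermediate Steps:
T(4)*24 - 47 = 24/(4 + √(2 + 4)) - 47 = 24/(4 + √6) - 47 = -47 + 24/(4 + √6)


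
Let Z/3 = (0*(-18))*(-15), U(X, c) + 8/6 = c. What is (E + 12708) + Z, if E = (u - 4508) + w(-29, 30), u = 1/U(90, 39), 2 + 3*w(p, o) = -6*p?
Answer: 2799245/339 ≈ 8257.4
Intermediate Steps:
U(X, c) = -4/3 + c
w(p, o) = -⅔ - 2*p (w(p, o) = -⅔ + (-6*p)/3 = -⅔ - 2*p)
u = 3/113 (u = 1/(-4/3 + 39) = 1/(113/3) = 3/113 ≈ 0.026549)
Z = 0 (Z = 3*((0*(-18))*(-15)) = 3*(0*(-15)) = 3*0 = 0)
E = -1508767/339 (E = (3/113 - 4508) + (-⅔ - 2*(-29)) = -509401/113 + (-⅔ + 58) = -509401/113 + 172/3 = -1508767/339 ≈ -4450.6)
(E + 12708) + Z = (-1508767/339 + 12708) + 0 = 2799245/339 + 0 = 2799245/339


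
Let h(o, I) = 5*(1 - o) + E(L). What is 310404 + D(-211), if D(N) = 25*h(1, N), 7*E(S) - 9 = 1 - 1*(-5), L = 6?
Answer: 2173203/7 ≈ 3.1046e+5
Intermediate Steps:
E(S) = 15/7 (E(S) = 9/7 + (1 - 1*(-5))/7 = 9/7 + (1 + 5)/7 = 9/7 + (⅐)*6 = 9/7 + 6/7 = 15/7)
h(o, I) = 50/7 - 5*o (h(o, I) = 5*(1 - o) + 15/7 = (5 - 5*o) + 15/7 = 50/7 - 5*o)
D(N) = 375/7 (D(N) = 25*(50/7 - 5*1) = 25*(50/7 - 5) = 25*(15/7) = 375/7)
310404 + D(-211) = 310404 + 375/7 = 2173203/7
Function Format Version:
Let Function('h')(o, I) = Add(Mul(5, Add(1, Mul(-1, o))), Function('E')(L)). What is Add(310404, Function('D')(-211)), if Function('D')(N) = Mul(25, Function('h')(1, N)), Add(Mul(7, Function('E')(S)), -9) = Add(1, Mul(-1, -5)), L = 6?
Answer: Rational(2173203, 7) ≈ 3.1046e+5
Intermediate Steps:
Function('E')(S) = Rational(15, 7) (Function('E')(S) = Add(Rational(9, 7), Mul(Rational(1, 7), Add(1, Mul(-1, -5)))) = Add(Rational(9, 7), Mul(Rational(1, 7), Add(1, 5))) = Add(Rational(9, 7), Mul(Rational(1, 7), 6)) = Add(Rational(9, 7), Rational(6, 7)) = Rational(15, 7))
Function('h')(o, I) = Add(Rational(50, 7), Mul(-5, o)) (Function('h')(o, I) = Add(Mul(5, Add(1, Mul(-1, o))), Rational(15, 7)) = Add(Add(5, Mul(-5, o)), Rational(15, 7)) = Add(Rational(50, 7), Mul(-5, o)))
Function('D')(N) = Rational(375, 7) (Function('D')(N) = Mul(25, Add(Rational(50, 7), Mul(-5, 1))) = Mul(25, Add(Rational(50, 7), -5)) = Mul(25, Rational(15, 7)) = Rational(375, 7))
Add(310404, Function('D')(-211)) = Add(310404, Rational(375, 7)) = Rational(2173203, 7)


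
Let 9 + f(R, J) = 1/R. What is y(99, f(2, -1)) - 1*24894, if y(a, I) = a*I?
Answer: -51471/2 ≈ -25736.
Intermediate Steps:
f(R, J) = -9 + 1/R
y(a, I) = I*a
y(99, f(2, -1)) - 1*24894 = (-9 + 1/2)*99 - 1*24894 = (-9 + ½)*99 - 24894 = -17/2*99 - 24894 = -1683/2 - 24894 = -51471/2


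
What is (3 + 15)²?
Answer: 324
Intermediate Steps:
(3 + 15)² = 18² = 324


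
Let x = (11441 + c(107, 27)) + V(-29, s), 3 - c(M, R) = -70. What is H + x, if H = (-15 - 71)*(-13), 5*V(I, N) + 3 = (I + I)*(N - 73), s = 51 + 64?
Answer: 60721/5 ≈ 12144.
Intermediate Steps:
c(M, R) = 73 (c(M, R) = 3 - 1*(-70) = 3 + 70 = 73)
s = 115
V(I, N) = -⅗ + 2*I*(-73 + N)/5 (V(I, N) = -⅗ + ((I + I)*(N - 73))/5 = -⅗ + ((2*I)*(-73 + N))/5 = -⅗ + (2*I*(-73 + N))/5 = -⅗ + 2*I*(-73 + N)/5)
H = 1118 (H = -86*(-13) = 1118)
x = 55131/5 (x = (11441 + 73) + (-⅗ - 146/5*(-29) + (⅖)*(-29)*115) = 11514 + (-⅗ + 4234/5 - 1334) = 11514 - 2439/5 = 55131/5 ≈ 11026.)
H + x = 1118 + 55131/5 = 60721/5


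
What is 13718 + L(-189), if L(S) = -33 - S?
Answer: 13874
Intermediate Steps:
13718 + L(-189) = 13718 + (-33 - 1*(-189)) = 13718 + (-33 + 189) = 13718 + 156 = 13874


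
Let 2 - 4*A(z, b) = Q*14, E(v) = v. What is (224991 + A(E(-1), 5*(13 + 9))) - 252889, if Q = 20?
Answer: -55935/2 ≈ -27968.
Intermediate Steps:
A(z, b) = -139/2 (A(z, b) = ½ - 5*14 = ½ - ¼*280 = ½ - 70 = -139/2)
(224991 + A(E(-1), 5*(13 + 9))) - 252889 = (224991 - 139/2) - 252889 = 449843/2 - 252889 = -55935/2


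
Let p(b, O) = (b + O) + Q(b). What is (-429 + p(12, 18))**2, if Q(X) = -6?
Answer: 164025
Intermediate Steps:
p(b, O) = -6 + O + b (p(b, O) = (b + O) - 6 = (O + b) - 6 = -6 + O + b)
(-429 + p(12, 18))**2 = (-429 + (-6 + 18 + 12))**2 = (-429 + 24)**2 = (-405)**2 = 164025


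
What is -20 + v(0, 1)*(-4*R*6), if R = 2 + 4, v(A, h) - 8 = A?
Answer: -1172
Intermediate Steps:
v(A, h) = 8 + A
R = 6
-20 + v(0, 1)*(-4*R*6) = -20 + (8 + 0)*(-4*6*6) = -20 + 8*(-24*6) = -20 + 8*(-144) = -20 - 1152 = -1172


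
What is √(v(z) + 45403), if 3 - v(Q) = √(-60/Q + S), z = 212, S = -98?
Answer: √(127545454 - 53*I*√276077)/53 ≈ 213.09 - 0.023262*I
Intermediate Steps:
v(Q) = 3 - √(-98 - 60/Q) (v(Q) = 3 - √(-60/Q - 98) = 3 - √(-98 - 60/Q))
√(v(z) + 45403) = √((3 - √(-98 - 60/212)) + 45403) = √((3 - √(-98 - 60*1/212)) + 45403) = √((3 - √(-98 - 15/53)) + 45403) = √((3 - √(-5209/53)) + 45403) = √((3 - I*√276077/53) + 45403) = √(45406 - I*√276077/53)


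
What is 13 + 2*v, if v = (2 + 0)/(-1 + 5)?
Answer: 14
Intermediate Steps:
v = ½ (v = 2/4 = 2*(¼) = ½ ≈ 0.50000)
13 + 2*v = 13 + 2*(½) = 13 + 1 = 14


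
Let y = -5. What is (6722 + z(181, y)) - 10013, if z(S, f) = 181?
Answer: -3110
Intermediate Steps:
(6722 + z(181, y)) - 10013 = (6722 + 181) - 10013 = 6903 - 10013 = -3110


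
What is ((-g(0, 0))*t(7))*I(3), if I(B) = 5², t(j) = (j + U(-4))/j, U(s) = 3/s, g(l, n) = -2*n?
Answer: 0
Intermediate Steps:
t(j) = (-¾ + j)/j (t(j) = (j + 3/(-4))/j = (j + 3*(-¼))/j = (j - ¾)/j = (-¾ + j)/j)
I(B) = 25
((-g(0, 0))*t(7))*I(3) = ((-(-2)*0)*((-¾ + 7)/7))*25 = ((-1*0)*((⅐)*(25/4)))*25 = (0*(25/28))*25 = 0*25 = 0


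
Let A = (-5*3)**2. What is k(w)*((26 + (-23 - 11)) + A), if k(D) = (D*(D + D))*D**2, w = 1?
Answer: 434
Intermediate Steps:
A = 225 (A = (-15)**2 = 225)
k(D) = 2*D**4 (k(D) = (D*(2*D))*D**2 = (2*D**2)*D**2 = 2*D**4)
k(w)*((26 + (-23 - 11)) + A) = (2*1**4)*((26 + (-23 - 11)) + 225) = (2*1)*((26 - 34) + 225) = 2*(-8 + 225) = 2*217 = 434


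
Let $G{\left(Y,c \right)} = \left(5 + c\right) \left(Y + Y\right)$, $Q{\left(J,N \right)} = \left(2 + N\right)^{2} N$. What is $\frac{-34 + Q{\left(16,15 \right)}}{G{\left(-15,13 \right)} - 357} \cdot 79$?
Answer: $- \frac{14773}{39} \approx -378.79$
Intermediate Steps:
$Q{\left(J,N \right)} = N \left(2 + N\right)^{2}$
$G{\left(Y,c \right)} = 2 Y \left(5 + c\right)$ ($G{\left(Y,c \right)} = \left(5 + c\right) 2 Y = 2 Y \left(5 + c\right)$)
$\frac{-34 + Q{\left(16,15 \right)}}{G{\left(-15,13 \right)} - 357} \cdot 79 = \frac{-34 + 15 \left(2 + 15\right)^{2}}{2 \left(-15\right) \left(5 + 13\right) - 357} \cdot 79 = \frac{-34 + 15 \cdot 17^{2}}{2 \left(-15\right) 18 - 357} \cdot 79 = \frac{-34 + 15 \cdot 289}{-540 - 357} \cdot 79 = \frac{-34 + 4335}{-897} \cdot 79 = 4301 \left(- \frac{1}{897}\right) 79 = \left(- \frac{187}{39}\right) 79 = - \frac{14773}{39}$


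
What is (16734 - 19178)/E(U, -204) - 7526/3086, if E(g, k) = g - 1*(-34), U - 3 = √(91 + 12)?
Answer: -72147181/976719 + 1222*√103/633 ≈ -54.275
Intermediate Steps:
U = 3 + √103 (U = 3 + √(91 + 12) = 3 + √103 ≈ 13.149)
E(g, k) = 34 + g (E(g, k) = g + 34 = 34 + g)
(16734 - 19178)/E(U, -204) - 7526/3086 = (16734 - 19178)/(34 + (3 + √103)) - 7526/3086 = -2444/(37 + √103) - 7526*1/3086 = -2444/(37 + √103) - 3763/1543 = -3763/1543 - 2444/(37 + √103)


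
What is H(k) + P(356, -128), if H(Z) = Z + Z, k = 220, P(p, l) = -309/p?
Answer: 156331/356 ≈ 439.13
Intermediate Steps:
H(Z) = 2*Z
H(k) + P(356, -128) = 2*220 - 309/356 = 440 - 309*1/356 = 440 - 309/356 = 156331/356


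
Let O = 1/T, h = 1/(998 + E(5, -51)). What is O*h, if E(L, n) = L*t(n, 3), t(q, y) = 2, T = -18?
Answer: -1/18144 ≈ -5.5115e-5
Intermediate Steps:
E(L, n) = 2*L (E(L, n) = L*2 = 2*L)
h = 1/1008 (h = 1/(998 + 2*5) = 1/(998 + 10) = 1/1008 ≈ 0.00099206)
O = -1/18 (O = 1/(-18) = -1/18 ≈ -0.055556)
O*h = -1/18*1/1008 = -1/18144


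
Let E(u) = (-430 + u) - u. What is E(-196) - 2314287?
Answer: -2314717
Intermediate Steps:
E(u) = -430
E(-196) - 2314287 = -430 - 2314287 = -2314717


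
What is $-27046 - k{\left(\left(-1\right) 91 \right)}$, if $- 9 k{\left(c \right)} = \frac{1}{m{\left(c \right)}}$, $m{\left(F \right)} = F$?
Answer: $- \frac{22150675}{819} \approx -27046.0$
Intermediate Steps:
$k{\left(c \right)} = - \frac{1}{9 c}$
$-27046 - k{\left(\left(-1\right) 91 \right)} = -27046 - - \frac{1}{9 \left(\left(-1\right) 91\right)} = -27046 - - \frac{1}{9 \left(-91\right)} = -27046 - \left(- \frac{1}{9}\right) \left(- \frac{1}{91}\right) = -27046 - \frac{1}{819} = - \frac{22150675}{819}$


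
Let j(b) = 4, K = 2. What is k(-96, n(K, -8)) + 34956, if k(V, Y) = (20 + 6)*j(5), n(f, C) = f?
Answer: 35060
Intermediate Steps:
k(V, Y) = 104 (k(V, Y) = (20 + 6)*4 = 26*4 = 104)
k(-96, n(K, -8)) + 34956 = 104 + 34956 = 35060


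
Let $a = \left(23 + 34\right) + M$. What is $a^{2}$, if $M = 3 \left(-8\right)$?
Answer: $1089$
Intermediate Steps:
$M = -24$
$a = 33$ ($a = \left(23 + 34\right) - 24 = 57 - 24 = 33$)
$a^{2} = 33^{2} = 1089$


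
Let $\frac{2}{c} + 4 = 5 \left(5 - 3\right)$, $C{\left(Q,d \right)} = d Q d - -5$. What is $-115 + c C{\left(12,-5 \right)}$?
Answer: $- \frac{40}{3} \approx -13.333$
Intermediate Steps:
$C{\left(Q,d \right)} = 5 + Q d^{2}$ ($C{\left(Q,d \right)} = Q d d + 5 = Q d^{2} + 5 = 5 + Q d^{2}$)
$c = \frac{1}{3}$ ($c = \frac{2}{-4 + 5 \left(5 - 3\right)} = \frac{2}{-4 + 5 \cdot 2} = \frac{2}{-4 + 10} = \frac{2}{6} = 2 \cdot \frac{1}{6} = \frac{1}{3} \approx 0.33333$)
$-115 + c C{\left(12,-5 \right)} = -115 + \frac{5 + 12 \left(-5\right)^{2}}{3} = -115 + \frac{5 + 12 \cdot 25}{3} = -115 + \frac{5 + 300}{3} = -115 + \frac{1}{3} \cdot 305 = -115 + \frac{305}{3} = - \frac{40}{3}$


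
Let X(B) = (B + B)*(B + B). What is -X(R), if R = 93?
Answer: -34596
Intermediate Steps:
X(B) = 4*B² (X(B) = (2*B)*(2*B) = 4*B²)
-X(R) = -4*93² = -4*8649 = -1*34596 = -34596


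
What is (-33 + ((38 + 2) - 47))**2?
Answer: 1600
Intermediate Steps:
(-33 + ((38 + 2) - 47))**2 = (-33 + (40 - 47))**2 = (-33 - 7)**2 = (-40)**2 = 1600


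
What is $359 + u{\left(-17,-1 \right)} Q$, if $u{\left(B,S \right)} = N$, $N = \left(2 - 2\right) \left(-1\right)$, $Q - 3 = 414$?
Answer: $359$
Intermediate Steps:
$Q = 417$ ($Q = 3 + 414 = 417$)
$N = 0$ ($N = 0 \left(-1\right) = 0$)
$u{\left(B,S \right)} = 0$
$359 + u{\left(-17,-1 \right)} Q = 359 + 0 \cdot 417 = 359 + 0 = 359$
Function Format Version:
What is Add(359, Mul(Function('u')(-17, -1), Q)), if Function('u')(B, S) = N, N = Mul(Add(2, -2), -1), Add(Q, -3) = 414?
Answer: 359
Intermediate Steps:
Q = 417 (Q = Add(3, 414) = 417)
N = 0 (N = Mul(0, -1) = 0)
Function('u')(B, S) = 0
Add(359, Mul(Function('u')(-17, -1), Q)) = Add(359, Mul(0, 417)) = Add(359, 0) = 359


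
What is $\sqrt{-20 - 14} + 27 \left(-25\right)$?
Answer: $-675 + i \sqrt{34} \approx -675.0 + 5.831 i$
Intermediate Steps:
$\sqrt{-20 - 14} + 27 \left(-25\right) = \sqrt{-34} - 675 = i \sqrt{34} - 675 = -675 + i \sqrt{34}$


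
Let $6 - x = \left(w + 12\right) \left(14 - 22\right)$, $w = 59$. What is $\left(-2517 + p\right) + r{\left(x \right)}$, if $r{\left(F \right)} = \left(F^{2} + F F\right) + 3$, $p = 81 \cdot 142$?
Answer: $667940$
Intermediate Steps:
$p = 11502$
$x = 574$ ($x = 6 - \left(59 + 12\right) \left(14 - 22\right) = 6 - 71 \left(-8\right) = 6 - -568 = 6 + 568 = 574$)
$r{\left(F \right)} = 3 + 2 F^{2}$ ($r{\left(F \right)} = \left(F^{2} + F^{2}\right) + 3 = 2 F^{2} + 3 = 3 + 2 F^{2}$)
$\left(-2517 + p\right) + r{\left(x \right)} = \left(-2517 + 11502\right) + \left(3 + 2 \cdot 574^{2}\right) = 8985 + \left(3 + 2 \cdot 329476\right) = 8985 + \left(3 + 658952\right) = 8985 + 658955 = 667940$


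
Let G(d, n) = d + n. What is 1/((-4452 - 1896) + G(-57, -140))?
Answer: -1/6545 ≈ -0.00015279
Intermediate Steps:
1/((-4452 - 1896) + G(-57, -140)) = 1/((-4452 - 1896) + (-57 - 140)) = 1/(-6348 - 197) = 1/(-6545) = -1/6545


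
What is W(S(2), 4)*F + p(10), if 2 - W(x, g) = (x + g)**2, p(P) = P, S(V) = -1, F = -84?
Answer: 598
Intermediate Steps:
W(x, g) = 2 - (g + x)**2 (W(x, g) = 2 - (x + g)**2 = 2 - (g + x)**2)
W(S(2), 4)*F + p(10) = (2 - (4 - 1)**2)*(-84) + 10 = (2 - 1*3**2)*(-84) + 10 = (2 - 1*9)*(-84) + 10 = (2 - 9)*(-84) + 10 = -7*(-84) + 10 = 588 + 10 = 598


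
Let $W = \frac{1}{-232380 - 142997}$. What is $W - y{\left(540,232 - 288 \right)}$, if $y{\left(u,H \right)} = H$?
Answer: $\frac{21021111}{375377} \approx 56.0$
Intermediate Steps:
$W = - \frac{1}{375377}$ ($W = \frac{1}{-375377} = - \frac{1}{375377} \approx -2.664 \cdot 10^{-6}$)
$W - y{\left(540,232 - 288 \right)} = - \frac{1}{375377} - \left(232 - 288\right) = - \frac{1}{375377} - -56 = - \frac{1}{375377} + 56 = \frac{21021111}{375377}$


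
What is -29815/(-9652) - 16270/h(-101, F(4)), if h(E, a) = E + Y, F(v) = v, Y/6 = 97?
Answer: -142697025/4642612 ≈ -30.736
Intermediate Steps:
Y = 582 (Y = 6*97 = 582)
h(E, a) = 582 + E (h(E, a) = E + 582 = 582 + E)
-29815/(-9652) - 16270/h(-101, F(4)) = -29815/(-9652) - 16270/(582 - 101) = -29815*(-1/9652) - 16270/481 = 29815/9652 - 16270*1/481 = 29815/9652 - 16270/481 = -142697025/4642612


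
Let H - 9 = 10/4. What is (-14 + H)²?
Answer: 25/4 ≈ 6.2500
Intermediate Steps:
H = 23/2 (H = 9 + 10/4 = 9 + 10*(¼) = 9 + 5/2 = 23/2 ≈ 11.500)
(-14 + H)² = (-14 + 23/2)² = (-5/2)² = 25/4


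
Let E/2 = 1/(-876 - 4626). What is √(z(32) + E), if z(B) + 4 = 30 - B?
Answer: I*√45410757/2751 ≈ 2.4496*I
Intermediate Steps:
E = -1/2751 (E = 2/(-876 - 4626) = 2/(-5502) = 2*(-1/5502) = -1/2751 ≈ -0.00036350)
z(B) = 26 - B (z(B) = -4 + (30 - B) = 26 - B)
√(z(32) + E) = √((26 - 1*32) - 1/2751) = √((26 - 32) - 1/2751) = √(-6 - 1/2751) = √(-16507/2751) = I*√45410757/2751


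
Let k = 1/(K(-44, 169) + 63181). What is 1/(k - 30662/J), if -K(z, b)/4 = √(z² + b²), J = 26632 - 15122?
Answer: -88038602535860905/234528548267554816 - 33120025*√30497/234528548267554816 ≈ -0.37539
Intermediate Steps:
J = 11510
K(z, b) = -4*√(b² + z²) (K(z, b) = -4*√(z² + b²) = -4*√(b² + z²))
k = 1/(63181 - 4*√30497) (k = 1/(-4*√(169² + (-44)²) + 63181) = 1/(-4*√(28561 + 1936) + 63181) = 1/(-4*√30497 + 63181) = 1/(63181 - 4*√30497) ≈ 1.6004e-5)
1/(k - 30662/J) = 1/((63181/3991350809 + 4*√30497/3991350809) - 30662/11510) = 1/((63181/3991350809 + 4*√30497/3991350809) - 30662*1/11510) = 1/((63181/3991350809 + 4*√30497/3991350809) - 15331/5755) = 1/(-61191035646124/22970223905795 + 4*√30497/3991350809)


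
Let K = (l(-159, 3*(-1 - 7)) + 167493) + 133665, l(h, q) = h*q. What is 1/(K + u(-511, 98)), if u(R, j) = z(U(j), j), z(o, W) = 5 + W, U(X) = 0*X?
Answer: 1/305077 ≈ 3.2779e-6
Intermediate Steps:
U(X) = 0
u(R, j) = 5 + j
K = 304974 (K = (-477*(-1 - 7) + 167493) + 133665 = (-477*(-8) + 167493) + 133665 = (-159*(-24) + 167493) + 133665 = (3816 + 167493) + 133665 = 171309 + 133665 = 304974)
1/(K + u(-511, 98)) = 1/(304974 + (5 + 98)) = 1/(304974 + 103) = 1/305077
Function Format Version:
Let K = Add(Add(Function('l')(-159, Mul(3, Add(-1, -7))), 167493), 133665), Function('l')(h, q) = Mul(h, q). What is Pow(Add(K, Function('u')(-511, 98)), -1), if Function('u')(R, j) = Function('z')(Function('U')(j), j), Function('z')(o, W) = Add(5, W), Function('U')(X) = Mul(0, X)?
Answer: Rational(1, 305077) ≈ 3.2779e-6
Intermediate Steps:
Function('U')(X) = 0
Function('u')(R, j) = Add(5, j)
K = 304974 (K = Add(Add(Mul(-159, Mul(3, Add(-1, -7))), 167493), 133665) = Add(Add(Mul(-159, Mul(3, -8)), 167493), 133665) = Add(Add(Mul(-159, -24), 167493), 133665) = Add(Add(3816, 167493), 133665) = Add(171309, 133665) = 304974)
Pow(Add(K, Function('u')(-511, 98)), -1) = Pow(Add(304974, Add(5, 98)), -1) = Pow(Add(304974, 103), -1) = Pow(305077, -1) = Rational(1, 305077)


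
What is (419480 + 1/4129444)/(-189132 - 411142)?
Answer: -1732219169121/2478797867656 ≈ -0.69881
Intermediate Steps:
(419480 + 1/4129444)/(-189132 - 411142) = (419480 + 1/4129444)/(-600274) = (1732219169121/4129444)*(-1/600274) = -1732219169121/2478797867656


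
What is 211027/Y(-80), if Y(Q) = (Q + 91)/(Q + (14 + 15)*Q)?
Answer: -506464800/11 ≈ -4.6042e+7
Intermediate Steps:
Y(Q) = (91 + Q)/(30*Q) (Y(Q) = (91 + Q)/(Q + 29*Q) = (91 + Q)/((30*Q)) = (91 + Q)*(1/(30*Q)) = (91 + Q)/(30*Q))
211027/Y(-80) = 211027/(((1/30)*(91 - 80)/(-80))) = 211027/(((1/30)*(-1/80)*11)) = 211027/(-11/2400) = 211027*(-2400/11) = -506464800/11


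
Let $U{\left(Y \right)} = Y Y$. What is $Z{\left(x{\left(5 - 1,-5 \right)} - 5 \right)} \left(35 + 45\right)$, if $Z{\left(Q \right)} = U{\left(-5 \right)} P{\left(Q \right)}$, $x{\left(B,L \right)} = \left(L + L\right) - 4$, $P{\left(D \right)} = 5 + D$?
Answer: $-28000$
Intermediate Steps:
$U{\left(Y \right)} = Y^{2}$
$x{\left(B,L \right)} = -4 + 2 L$ ($x{\left(B,L \right)} = 2 L - 4 = -4 + 2 L$)
$Z{\left(Q \right)} = 125 + 25 Q$ ($Z{\left(Q \right)} = \left(-5\right)^{2} \left(5 + Q\right) = 25 \left(5 + Q\right) = 125 + 25 Q$)
$Z{\left(x{\left(5 - 1,-5 \right)} - 5 \right)} \left(35 + 45\right) = \left(125 + 25 \left(\left(-4 + 2 \left(-5\right)\right) - 5\right)\right) \left(35 + 45\right) = \left(125 + 25 \left(\left(-4 - 10\right) - 5\right)\right) 80 = \left(125 + 25 \left(-14 - 5\right)\right) 80 = \left(125 + 25 \left(-19\right)\right) 80 = \left(125 - 475\right) 80 = \left(-350\right) 80 = -28000$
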